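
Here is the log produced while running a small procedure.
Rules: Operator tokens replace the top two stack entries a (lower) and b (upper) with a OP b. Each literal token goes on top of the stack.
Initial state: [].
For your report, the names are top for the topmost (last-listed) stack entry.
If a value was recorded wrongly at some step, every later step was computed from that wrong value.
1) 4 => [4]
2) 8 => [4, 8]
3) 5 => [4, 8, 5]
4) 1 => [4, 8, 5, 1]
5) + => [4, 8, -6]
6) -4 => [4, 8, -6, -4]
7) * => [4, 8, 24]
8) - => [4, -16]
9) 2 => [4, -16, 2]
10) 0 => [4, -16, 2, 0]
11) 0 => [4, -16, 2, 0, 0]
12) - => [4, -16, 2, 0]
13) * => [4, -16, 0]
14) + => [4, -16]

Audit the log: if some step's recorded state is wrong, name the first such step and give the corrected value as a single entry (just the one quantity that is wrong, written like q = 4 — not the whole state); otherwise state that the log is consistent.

Recomputing the run from the initial state:
step 1: [4]
step 2: [4, 8]
step 3: [4, 8, 5]
step 4: [4, 8, 5, 1]
step 5: [4, 8, 6]
step 6: [4, 8, 6, -4]
step 7: [4, 8, -24]
step 8: [4, 32]
step 9: [4, 32, 2]
step 10: [4, 32, 2, 0]
step 11: [4, 32, 2, 0, 0]
step 12: [4, 32, 2, 0]
step 13: [4, 32, 0]
step 14: [4, 32]
The first disagreement with the log is at step 5, where the value should be top = 6.

step 5, top = 6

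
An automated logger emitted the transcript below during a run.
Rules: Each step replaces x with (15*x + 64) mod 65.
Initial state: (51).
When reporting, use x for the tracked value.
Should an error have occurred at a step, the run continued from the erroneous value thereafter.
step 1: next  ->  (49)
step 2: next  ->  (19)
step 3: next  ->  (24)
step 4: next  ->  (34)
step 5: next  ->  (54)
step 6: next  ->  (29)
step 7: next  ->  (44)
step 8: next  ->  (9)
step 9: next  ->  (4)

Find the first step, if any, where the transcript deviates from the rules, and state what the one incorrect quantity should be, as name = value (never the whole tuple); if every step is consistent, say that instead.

no error

Recomputing the run from the initial state:
step 1: x = 49
step 2: x = 19
step 3: x = 24
step 4: x = 34
step 5: x = 54
step 6: x = 29
step 7: x = 44
step 8: x = 9
step 9: x = 4
This matches the transcript at every step.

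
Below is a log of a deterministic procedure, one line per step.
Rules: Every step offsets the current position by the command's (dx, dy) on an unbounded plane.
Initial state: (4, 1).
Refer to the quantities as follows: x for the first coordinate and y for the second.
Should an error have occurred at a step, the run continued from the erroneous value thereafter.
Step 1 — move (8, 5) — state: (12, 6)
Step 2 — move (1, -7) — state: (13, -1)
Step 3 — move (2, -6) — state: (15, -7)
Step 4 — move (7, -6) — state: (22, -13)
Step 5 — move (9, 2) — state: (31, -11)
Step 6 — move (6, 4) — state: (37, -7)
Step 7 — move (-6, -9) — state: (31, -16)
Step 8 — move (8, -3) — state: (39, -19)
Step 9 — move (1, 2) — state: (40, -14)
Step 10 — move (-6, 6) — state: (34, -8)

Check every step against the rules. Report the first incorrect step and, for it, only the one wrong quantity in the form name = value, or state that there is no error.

step 9, y = -17

Recomputing the run from the initial state:
step 1: x = 12, y = 6
step 2: x = 13, y = -1
step 3: x = 15, y = -7
step 4: x = 22, y = -13
step 5: x = 31, y = -11
step 6: x = 37, y = -7
step 7: x = 31, y = -16
step 8: x = 39, y = -19
step 9: x = 40, y = -17
step 10: x = 34, y = -11
The first disagreement with the log is at step 9, where the value should be y = -17.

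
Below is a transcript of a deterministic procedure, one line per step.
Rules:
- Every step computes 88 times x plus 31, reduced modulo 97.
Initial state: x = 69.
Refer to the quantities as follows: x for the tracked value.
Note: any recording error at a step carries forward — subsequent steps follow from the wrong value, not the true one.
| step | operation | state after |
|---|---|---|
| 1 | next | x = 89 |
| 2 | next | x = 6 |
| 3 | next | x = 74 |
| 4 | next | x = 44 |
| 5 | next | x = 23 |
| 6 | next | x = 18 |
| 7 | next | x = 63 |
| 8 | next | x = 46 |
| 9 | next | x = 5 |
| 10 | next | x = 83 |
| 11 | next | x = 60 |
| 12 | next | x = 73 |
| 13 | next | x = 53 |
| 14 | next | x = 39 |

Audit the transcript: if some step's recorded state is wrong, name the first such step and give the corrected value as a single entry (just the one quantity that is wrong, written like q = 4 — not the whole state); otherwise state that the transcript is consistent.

no error

Recomputing the run from the initial state:
step 1: x = 89
step 2: x = 6
step 3: x = 74
step 4: x = 44
step 5: x = 23
step 6: x = 18
step 7: x = 63
step 8: x = 46
step 9: x = 5
step 10: x = 83
step 11: x = 60
step 12: x = 73
step 13: x = 53
step 14: x = 39
This matches the transcript at every step.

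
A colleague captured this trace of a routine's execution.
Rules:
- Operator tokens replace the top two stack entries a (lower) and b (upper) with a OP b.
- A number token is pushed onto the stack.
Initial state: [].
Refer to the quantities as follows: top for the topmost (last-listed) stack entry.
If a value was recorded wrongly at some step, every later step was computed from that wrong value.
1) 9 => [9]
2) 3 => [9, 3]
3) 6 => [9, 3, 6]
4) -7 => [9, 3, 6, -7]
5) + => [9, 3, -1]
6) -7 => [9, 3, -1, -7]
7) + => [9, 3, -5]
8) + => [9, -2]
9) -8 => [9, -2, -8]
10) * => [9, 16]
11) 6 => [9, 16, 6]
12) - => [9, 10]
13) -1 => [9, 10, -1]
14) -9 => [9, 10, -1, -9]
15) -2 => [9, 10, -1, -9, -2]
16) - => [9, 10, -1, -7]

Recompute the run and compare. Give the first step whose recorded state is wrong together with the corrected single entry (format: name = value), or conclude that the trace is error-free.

step 1: push 9: top = 9 -> checks out
step 2: push 3: top = 3 -> exactly as logged
step 3: push 6: top = 6 -> same as recorded
step 4: push -7: top = -7 -> checks out
step 5: 6 + -7 = -1 -> exactly as logged
step 6: push -7: top = -7 -> verified
step 7: -1 + -7 = -8 -> the trace disagrees here
First deviation found at step 7; the corrected entry is top = -8.

step 7, top = -8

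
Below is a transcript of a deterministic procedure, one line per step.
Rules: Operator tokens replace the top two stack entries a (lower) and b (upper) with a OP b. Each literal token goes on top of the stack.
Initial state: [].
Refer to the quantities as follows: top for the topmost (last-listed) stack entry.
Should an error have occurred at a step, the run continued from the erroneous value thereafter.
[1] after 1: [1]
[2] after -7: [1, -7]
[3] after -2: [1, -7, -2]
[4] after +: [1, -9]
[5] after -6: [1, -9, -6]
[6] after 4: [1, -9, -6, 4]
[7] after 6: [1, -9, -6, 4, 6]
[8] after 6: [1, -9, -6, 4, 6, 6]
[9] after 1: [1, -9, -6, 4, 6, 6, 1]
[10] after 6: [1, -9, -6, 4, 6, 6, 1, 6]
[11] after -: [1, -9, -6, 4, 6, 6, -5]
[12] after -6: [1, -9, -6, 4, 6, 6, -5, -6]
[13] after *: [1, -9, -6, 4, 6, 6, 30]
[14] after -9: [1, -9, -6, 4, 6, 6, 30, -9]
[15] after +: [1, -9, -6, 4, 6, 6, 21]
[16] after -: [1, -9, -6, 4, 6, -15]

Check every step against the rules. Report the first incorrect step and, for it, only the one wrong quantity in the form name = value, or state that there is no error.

step 1: push 1: top = 1 -> no discrepancy
step 2: push -7: top = -7 -> in agreement
step 3: push -2: top = -2 -> in agreement
step 4: -7 + -2 = -9 -> checks out
step 5: push -6: top = -6 -> agrees with the transcript
step 6: push 4: top = 4 -> verified
step 7: push 6: top = 6 -> consistent with the transcript
step 8: push 6: top = 6 -> verified
step 9: push 1: top = 1 -> agrees with the transcript
step 10: push 6: top = 6 -> confirmed correct
step 11: 1 - 6 = -5 -> verified
step 12: push -6: top = -6 -> same as recorded
step 13: -5 * -6 = 30 -> no discrepancy
step 14: push -9: top = -9 -> verified
step 15: 30 + -9 = 21 -> in agreement
step 16: 6 - 21 = -15 -> exactly as logged
Each recorded entry agrees with the recomputation.

no error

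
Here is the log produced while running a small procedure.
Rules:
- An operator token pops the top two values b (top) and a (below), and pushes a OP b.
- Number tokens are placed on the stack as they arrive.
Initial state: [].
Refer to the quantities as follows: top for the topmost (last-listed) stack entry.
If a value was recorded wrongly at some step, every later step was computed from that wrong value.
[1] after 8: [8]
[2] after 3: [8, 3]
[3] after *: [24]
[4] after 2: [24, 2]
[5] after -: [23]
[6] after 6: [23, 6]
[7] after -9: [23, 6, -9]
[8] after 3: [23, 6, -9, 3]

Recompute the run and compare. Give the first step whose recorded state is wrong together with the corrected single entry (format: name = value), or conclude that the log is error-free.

Recomputing the run from the initial state:
step 1: [8]
step 2: [8, 3]
step 3: [24]
step 4: [24, 2]
step 5: [22]
step 6: [22, 6]
step 7: [22, 6, -9]
step 8: [22, 6, -9, 3]
The first disagreement with the log is at step 5, where the value should be top = 22.

step 5, top = 22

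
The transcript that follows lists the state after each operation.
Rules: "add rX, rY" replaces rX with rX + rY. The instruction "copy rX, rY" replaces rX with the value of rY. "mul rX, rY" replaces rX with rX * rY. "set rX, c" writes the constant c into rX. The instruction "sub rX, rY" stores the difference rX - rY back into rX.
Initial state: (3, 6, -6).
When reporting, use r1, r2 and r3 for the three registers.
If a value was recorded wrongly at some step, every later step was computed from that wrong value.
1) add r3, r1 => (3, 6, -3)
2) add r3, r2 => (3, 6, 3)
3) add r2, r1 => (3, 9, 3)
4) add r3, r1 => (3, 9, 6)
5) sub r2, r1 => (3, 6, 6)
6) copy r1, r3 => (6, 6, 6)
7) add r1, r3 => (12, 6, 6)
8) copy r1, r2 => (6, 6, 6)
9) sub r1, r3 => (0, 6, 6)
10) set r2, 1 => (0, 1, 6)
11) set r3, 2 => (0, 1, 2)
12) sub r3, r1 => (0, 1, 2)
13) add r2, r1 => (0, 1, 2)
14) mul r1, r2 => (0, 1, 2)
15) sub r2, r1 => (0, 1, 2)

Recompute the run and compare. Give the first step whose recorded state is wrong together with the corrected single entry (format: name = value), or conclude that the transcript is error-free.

no error

Recomputing the run from the initial state:
step 1: r1 = 3, r2 = 6, r3 = -3
step 2: r1 = 3, r2 = 6, r3 = 3
step 3: r1 = 3, r2 = 9, r3 = 3
step 4: r1 = 3, r2 = 9, r3 = 6
step 5: r1 = 3, r2 = 6, r3 = 6
step 6: r1 = 6, r2 = 6, r3 = 6
step 7: r1 = 12, r2 = 6, r3 = 6
step 8: r1 = 6, r2 = 6, r3 = 6
step 9: r1 = 0, r2 = 6, r3 = 6
step 10: r1 = 0, r2 = 1, r3 = 6
step 11: r1 = 0, r2 = 1, r3 = 2
step 12: r1 = 0, r2 = 1, r3 = 2
step 13: r1 = 0, r2 = 1, r3 = 2
step 14: r1 = 0, r2 = 1, r3 = 2
step 15: r1 = 0, r2 = 1, r3 = 2
This matches the transcript at every step.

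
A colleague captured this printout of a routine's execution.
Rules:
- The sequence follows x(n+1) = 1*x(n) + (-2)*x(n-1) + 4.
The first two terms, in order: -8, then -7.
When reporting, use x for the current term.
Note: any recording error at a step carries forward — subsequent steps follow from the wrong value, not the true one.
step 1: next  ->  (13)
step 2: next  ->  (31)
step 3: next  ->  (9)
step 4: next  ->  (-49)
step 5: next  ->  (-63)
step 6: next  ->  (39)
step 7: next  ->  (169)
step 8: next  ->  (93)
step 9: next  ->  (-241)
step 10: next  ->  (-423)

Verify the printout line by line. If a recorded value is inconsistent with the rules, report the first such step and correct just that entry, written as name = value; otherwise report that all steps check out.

step 8, x = 95

step 1: x = 1*(-7) + (-2)*(-8) + (4) = 13 -> no discrepancy
step 2: x = 1*(13) + (-2)*(-7) + (4) = 31 -> no discrepancy
step 3: x = 1*(31) + (-2)*(13) + (4) = 9 -> no discrepancy
step 4: x = 1*(9) + (-2)*(31) + (4) = -49 -> agrees with the printout
step 5: x = 1*(-49) + (-2)*(9) + (4) = -63 -> consistent with the printout
step 6: x = 1*(-63) + (-2)*(-49) + (4) = 39 -> consistent with the printout
step 7: x = 1*(39) + (-2)*(-63) + (4) = 169 -> agrees with the printout
step 8: x = 1*(169) + (-2)*(39) + (4) = 95 -> this is not what the printout shows
That makes step 8 the first incorrect line — x = 95 is what it should show.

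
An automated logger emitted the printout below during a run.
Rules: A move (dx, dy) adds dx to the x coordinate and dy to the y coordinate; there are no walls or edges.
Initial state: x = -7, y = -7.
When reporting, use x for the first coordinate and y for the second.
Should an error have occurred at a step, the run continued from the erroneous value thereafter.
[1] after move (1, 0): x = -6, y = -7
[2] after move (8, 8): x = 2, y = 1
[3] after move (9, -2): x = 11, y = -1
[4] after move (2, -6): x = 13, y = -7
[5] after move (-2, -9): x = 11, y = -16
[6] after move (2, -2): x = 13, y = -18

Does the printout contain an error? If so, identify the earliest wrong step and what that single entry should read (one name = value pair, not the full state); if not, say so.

no error

Step 1: x = -7 + (1) = -6, y = -7 + (0) = -7 — no discrepancy.
Step 2: x = -6 + (8) = 2, y = -7 + (8) = 1 — confirmed correct.
Step 3: x = 2 + (9) = 11, y = 1 + (-2) = -1 — same as recorded.
Step 4: x = 11 + (2) = 13, y = -1 + (-6) = -7 — verified.
Step 5: x = 13 + (-2) = 11, y = -7 + (-9) = -16 — no discrepancy.
Step 6: x = 11 + (2) = 13, y = -16 + (-2) = -18 — checks out.
The whole run recomputes cleanly — no discrepancies.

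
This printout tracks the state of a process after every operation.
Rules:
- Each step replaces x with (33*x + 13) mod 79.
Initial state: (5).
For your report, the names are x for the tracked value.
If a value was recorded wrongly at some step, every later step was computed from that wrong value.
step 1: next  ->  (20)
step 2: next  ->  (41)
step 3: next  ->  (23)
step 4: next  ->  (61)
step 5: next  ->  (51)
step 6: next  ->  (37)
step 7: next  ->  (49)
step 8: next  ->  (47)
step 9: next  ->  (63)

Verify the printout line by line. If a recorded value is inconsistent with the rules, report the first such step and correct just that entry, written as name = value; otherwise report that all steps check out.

step 1: x = (33*5 + 13) mod 79 = 20 -> confirmed correct
step 2: x = (33*20 + 13) mod 79 = 41 -> consistent with the printout
step 3: x = (33*41 + 13) mod 79 = 23 -> same as recorded
step 4: x = (33*23 + 13) mod 79 = 61 -> checks out
step 5: x = (33*61 + 13) mod 79 = 51 -> exactly as logged
step 6: x = (33*51 + 13) mod 79 = 37 -> same as recorded
step 7: x = (33*37 + 13) mod 79 = 49 -> verified
step 8: x = (33*49 + 13) mod 79 = 50 -> the entry is off here
Conclusion: step 8 carries the first error; the entry should be x = 50.

step 8, x = 50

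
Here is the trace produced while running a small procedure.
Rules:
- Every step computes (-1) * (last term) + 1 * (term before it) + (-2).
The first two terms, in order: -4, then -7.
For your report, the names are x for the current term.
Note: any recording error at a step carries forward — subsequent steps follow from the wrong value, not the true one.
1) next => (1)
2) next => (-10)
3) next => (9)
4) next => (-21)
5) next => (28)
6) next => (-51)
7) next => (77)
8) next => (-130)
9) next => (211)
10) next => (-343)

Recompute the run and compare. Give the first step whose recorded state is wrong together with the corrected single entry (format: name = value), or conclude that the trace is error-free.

step 9, x = 205

Recomputing the run from the initial state:
step 1: x = 1
step 2: x = -10
step 3: x = 9
step 4: x = -21
step 5: x = 28
step 6: x = -51
step 7: x = 77
step 8: x = -130
step 9: x = 205
step 10: x = -337
The first disagreement with the trace is at step 9, where the value should be x = 205.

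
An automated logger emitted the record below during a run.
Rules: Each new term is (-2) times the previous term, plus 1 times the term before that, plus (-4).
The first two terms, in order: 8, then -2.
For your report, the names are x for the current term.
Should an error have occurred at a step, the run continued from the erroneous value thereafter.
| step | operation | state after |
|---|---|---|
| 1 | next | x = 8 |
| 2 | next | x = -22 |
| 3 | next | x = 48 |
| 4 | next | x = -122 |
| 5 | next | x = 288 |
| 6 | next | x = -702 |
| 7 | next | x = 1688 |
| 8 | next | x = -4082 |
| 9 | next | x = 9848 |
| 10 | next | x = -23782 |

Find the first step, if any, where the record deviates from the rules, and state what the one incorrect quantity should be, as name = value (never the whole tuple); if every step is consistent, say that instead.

no error

Step 1: x = -2*(-2) + (1)*(8) + (-4) = 8 — confirmed correct.
Step 2: x = -2*(8) + (1)*(-2) + (-4) = -22 — consistent with the record.
Step 3: x = -2*(-22) + (1)*(8) + (-4) = 48 — matches.
Step 4: x = -2*(48) + (1)*(-22) + (-4) = -122 — same as recorded.
Step 5: x = -2*(-122) + (1)*(48) + (-4) = 288 — verified.
Step 6: x = -2*(288) + (1)*(-122) + (-4) = -702 — exactly as logged.
Step 7: x = -2*(-702) + (1)*(288) + (-4) = 1688 — confirmed correct.
Step 8: x = -2*(1688) + (1)*(-702) + (-4) = -4082 — same as recorded.
Step 9: x = -2*(-4082) + (1)*(1688) + (-4) = 9848 — consistent with the record.
Step 10: x = -2*(9848) + (1)*(-4082) + (-4) = -23782 — in agreement.
The recomputation confirms every line.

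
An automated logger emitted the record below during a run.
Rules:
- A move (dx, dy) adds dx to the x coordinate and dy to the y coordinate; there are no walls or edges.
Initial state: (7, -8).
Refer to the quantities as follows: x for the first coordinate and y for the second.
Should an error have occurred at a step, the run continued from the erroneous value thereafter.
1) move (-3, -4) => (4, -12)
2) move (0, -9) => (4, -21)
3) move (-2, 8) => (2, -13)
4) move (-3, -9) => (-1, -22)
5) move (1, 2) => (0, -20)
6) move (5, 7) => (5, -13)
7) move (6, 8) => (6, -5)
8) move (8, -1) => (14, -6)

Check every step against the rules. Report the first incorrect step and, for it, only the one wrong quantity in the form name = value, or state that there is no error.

step 7, x = 11

Step 1: x = 7 + (-3) = 4, y = -8 + (-4) = -12 — in agreement.
Step 2: x = 4 + (0) = 4, y = -12 + (-9) = -21 — matches.
Step 3: x = 4 + (-2) = 2, y = -21 + (8) = -13 — matches.
Step 4: x = 2 + (-3) = -1, y = -13 + (-9) = -22 — matches.
Step 5: x = -1 + (1) = 0, y = -22 + (2) = -20 — same as recorded.
Step 6: x = 0 + (5) = 5, y = -20 + (7) = -13 — agrees with the record.
Step 7: x = 5 + (6) = 11, y = -13 + (8) = -5 — the entry is off here.
So the first discrepancy is step 7, where the right value is x = 11.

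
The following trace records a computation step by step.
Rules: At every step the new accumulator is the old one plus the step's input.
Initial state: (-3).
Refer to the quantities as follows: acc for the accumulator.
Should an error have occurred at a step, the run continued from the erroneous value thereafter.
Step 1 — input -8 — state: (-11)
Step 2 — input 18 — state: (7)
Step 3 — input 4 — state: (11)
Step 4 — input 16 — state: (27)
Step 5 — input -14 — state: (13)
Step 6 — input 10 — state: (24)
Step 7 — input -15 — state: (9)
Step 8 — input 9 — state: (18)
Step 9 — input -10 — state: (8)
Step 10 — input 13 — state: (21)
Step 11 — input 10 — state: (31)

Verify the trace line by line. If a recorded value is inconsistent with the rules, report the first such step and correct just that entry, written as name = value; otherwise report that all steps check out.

step 6, acc = 23

Step 1: acc = -3 + -8 = -11 — same as recorded.
Step 2: acc = -11 + 18 = 7 — checks out.
Step 3: acc = 7 + 4 = 11 — consistent with the trace.
Step 4: acc = 11 + 16 = 27 — no discrepancy.
Step 5: acc = 27 + -14 = 13 — exactly as logged.
Step 6: acc = 13 + 10 = 23 — the trace has a different value.
The earliest wrong entry is at step 6: it should read acc = 23.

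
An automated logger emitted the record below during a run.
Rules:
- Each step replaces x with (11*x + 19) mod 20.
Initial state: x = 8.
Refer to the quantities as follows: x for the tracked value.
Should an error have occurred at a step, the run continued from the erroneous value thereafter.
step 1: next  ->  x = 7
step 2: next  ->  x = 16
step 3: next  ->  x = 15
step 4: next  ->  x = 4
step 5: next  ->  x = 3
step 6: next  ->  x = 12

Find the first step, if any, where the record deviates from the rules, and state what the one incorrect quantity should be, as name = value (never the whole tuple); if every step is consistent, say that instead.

no error

step 1: x = (11*8 + 19) mod 20 = 7 -> in agreement
step 2: x = (11*7 + 19) mod 20 = 16 -> verified
step 3: x = (11*16 + 19) mod 20 = 15 -> confirmed correct
step 4: x = (11*15 + 19) mod 20 = 4 -> no discrepancy
step 5: x = (11*4 + 19) mod 20 = 3 -> exactly as logged
step 6: x = (11*3 + 19) mod 20 = 12 -> no discrepancy
All steps check out; nothing to correct.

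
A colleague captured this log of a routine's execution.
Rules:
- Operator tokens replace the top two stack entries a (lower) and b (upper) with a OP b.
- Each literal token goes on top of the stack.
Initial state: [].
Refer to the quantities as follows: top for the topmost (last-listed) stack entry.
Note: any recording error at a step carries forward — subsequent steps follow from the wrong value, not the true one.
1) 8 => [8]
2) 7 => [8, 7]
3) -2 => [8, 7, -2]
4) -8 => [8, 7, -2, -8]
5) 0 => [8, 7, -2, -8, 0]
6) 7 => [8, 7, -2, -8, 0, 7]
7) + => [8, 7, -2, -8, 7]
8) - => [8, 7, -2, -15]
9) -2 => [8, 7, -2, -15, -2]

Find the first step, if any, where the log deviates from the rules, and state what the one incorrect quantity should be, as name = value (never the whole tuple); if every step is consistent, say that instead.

1. push 8: top = 8 (verified)
2. push 7: top = 7 (confirmed correct)
3. push -2: top = -2 (agrees with the log)
4. push -8: top = -8 (agrees with the log)
5. push 0: top = 0 (consistent with the log)
6. push 7: top = 7 (matches)
7. 0 + 7 = 7 (consistent with the log)
8. -8 - 7 = -15 (no discrepancy)
9. push -2: top = -2 (exactly as logged)
All steps check out; nothing to correct.

no error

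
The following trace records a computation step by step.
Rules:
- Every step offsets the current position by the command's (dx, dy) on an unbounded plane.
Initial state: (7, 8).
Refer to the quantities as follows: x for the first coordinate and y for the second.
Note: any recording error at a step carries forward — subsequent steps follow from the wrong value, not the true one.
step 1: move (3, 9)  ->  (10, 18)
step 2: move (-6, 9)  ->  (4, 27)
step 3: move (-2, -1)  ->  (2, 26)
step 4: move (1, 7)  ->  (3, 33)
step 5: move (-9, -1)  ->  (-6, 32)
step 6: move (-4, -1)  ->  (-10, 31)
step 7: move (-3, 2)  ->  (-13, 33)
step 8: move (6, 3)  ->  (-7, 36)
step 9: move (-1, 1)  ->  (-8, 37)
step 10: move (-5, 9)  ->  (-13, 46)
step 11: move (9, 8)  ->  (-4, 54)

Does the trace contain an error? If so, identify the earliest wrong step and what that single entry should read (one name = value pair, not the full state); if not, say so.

1. x = 7 + (3) = 10, y = 8 + (9) = 17 (first mismatch against the trace)
The audit stops at step 1: the recorded entry is wrong and should be y = 17.

step 1, y = 17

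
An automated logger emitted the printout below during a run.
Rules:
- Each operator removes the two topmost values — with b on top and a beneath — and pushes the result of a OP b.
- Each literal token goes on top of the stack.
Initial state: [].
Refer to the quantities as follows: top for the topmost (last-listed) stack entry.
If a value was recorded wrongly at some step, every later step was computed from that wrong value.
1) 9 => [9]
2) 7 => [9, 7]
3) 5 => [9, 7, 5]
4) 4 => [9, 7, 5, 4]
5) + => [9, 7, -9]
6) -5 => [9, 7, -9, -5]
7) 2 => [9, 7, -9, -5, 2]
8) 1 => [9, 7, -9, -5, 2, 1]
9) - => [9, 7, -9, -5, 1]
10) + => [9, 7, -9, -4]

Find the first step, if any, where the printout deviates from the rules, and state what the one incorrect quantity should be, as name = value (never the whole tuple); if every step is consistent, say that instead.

step 5, top = 9

1. push 9: top = 9 (no discrepancy)
2. push 7: top = 7 (same as recorded)
3. push 5: top = 5 (no discrepancy)
4. push 4: top = 4 (confirmed correct)
5. 5 + 4 = 9 (a discrepancy with the printout)
Conclusion: step 5 carries the first error; the entry should be top = 9.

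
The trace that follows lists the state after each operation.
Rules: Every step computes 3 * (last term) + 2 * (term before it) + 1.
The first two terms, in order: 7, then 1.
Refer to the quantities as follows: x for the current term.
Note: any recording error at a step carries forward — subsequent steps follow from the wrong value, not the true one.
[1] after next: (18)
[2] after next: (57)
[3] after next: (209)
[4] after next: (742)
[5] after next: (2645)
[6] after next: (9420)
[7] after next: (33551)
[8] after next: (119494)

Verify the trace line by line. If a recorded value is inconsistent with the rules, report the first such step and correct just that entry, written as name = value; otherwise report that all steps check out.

1. x = 3*(1) + (2)*(7) + (1) = 18 (in agreement)
2. x = 3*(18) + (2)*(1) + (1) = 57 (verified)
3. x = 3*(57) + (2)*(18) + (1) = 208 (first mismatch against the trace)
Conclusion: step 3 carries the first error; the entry should be x = 208.

step 3, x = 208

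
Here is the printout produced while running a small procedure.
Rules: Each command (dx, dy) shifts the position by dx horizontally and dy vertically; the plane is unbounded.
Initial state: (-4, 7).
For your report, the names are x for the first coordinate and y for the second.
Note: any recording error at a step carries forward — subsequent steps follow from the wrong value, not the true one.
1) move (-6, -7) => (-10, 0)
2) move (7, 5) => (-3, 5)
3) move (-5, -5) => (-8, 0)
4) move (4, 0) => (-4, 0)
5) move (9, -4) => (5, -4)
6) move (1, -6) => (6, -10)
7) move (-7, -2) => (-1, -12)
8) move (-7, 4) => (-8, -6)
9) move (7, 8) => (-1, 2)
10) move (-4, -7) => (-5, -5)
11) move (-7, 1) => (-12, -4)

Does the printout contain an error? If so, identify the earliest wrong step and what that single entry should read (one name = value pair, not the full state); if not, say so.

Recomputing the run from the initial state:
step 1: x = -10, y = 0
step 2: x = -3, y = 5
step 3: x = -8, y = 0
step 4: x = -4, y = 0
step 5: x = 5, y = -4
step 6: x = 6, y = -10
step 7: x = -1, y = -12
step 8: x = -8, y = -8
step 9: x = -1, y = 0
step 10: x = -5, y = -7
step 11: x = -12, y = -6
The first disagreement with the printout is at step 8, where the value should be y = -8.

step 8, y = -8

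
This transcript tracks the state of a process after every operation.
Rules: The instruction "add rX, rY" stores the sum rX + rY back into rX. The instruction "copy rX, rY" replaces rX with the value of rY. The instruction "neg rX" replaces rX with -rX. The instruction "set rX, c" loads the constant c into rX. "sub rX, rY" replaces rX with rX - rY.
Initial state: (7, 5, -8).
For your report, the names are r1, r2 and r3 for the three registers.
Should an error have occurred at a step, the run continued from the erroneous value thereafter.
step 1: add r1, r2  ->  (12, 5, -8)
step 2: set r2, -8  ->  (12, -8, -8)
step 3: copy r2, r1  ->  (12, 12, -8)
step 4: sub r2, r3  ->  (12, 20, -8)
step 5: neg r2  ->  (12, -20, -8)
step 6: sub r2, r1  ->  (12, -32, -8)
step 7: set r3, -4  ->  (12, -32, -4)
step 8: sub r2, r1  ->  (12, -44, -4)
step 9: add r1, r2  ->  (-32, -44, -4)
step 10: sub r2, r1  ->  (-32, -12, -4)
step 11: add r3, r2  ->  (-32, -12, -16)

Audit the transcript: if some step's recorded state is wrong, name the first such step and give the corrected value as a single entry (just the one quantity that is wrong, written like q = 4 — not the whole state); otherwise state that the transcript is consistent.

no error

Recomputing the run from the initial state:
step 1: r1 = 12, r2 = 5, r3 = -8
step 2: r1 = 12, r2 = -8, r3 = -8
step 3: r1 = 12, r2 = 12, r3 = -8
step 4: r1 = 12, r2 = 20, r3 = -8
step 5: r1 = 12, r2 = -20, r3 = -8
step 6: r1 = 12, r2 = -32, r3 = -8
step 7: r1 = 12, r2 = -32, r3 = -4
step 8: r1 = 12, r2 = -44, r3 = -4
step 9: r1 = -32, r2 = -44, r3 = -4
step 10: r1 = -32, r2 = -12, r3 = -4
step 11: r1 = -32, r2 = -12, r3 = -16
This matches the transcript at every step.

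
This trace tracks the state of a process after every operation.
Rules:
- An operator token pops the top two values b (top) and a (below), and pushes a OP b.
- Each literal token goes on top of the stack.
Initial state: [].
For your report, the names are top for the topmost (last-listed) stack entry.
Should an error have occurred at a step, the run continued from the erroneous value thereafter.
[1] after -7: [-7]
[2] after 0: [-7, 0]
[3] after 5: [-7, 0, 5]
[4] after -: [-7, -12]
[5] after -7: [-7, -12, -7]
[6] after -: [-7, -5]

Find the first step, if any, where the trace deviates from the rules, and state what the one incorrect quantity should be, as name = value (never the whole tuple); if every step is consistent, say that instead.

Recomputing the run from the initial state:
step 1: [-7]
step 2: [-7, 0]
step 3: [-7, 0, 5]
step 4: [-7, -5]
step 5: [-7, -5, -7]
step 6: [-7, 2]
The first disagreement with the trace is at step 4, where the value should be top = -5.

step 4, top = -5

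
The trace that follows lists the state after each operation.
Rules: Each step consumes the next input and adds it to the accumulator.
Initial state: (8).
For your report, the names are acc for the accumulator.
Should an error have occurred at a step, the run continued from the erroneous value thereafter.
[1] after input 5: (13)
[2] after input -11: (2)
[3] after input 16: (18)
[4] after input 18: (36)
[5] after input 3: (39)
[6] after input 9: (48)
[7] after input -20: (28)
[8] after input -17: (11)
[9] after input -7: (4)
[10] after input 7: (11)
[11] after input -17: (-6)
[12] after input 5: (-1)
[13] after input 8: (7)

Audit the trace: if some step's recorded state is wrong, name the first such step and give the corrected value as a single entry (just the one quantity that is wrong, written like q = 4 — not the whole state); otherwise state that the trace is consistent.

1. acc = 8 + 5 = 13 (same as recorded)
2. acc = 13 + -11 = 2 (checks out)
3. acc = 2 + 16 = 18 (confirmed correct)
4. acc = 18 + 18 = 36 (agrees with the trace)
5. acc = 36 + 3 = 39 (agrees with the trace)
6. acc = 39 + 9 = 48 (consistent with the trace)
7. acc = 48 + -20 = 28 (exactly as logged)
8. acc = 28 + -17 = 11 (in agreement)
9. acc = 11 + -7 = 4 (consistent with the trace)
10. acc = 4 + 7 = 11 (in agreement)
11. acc = 11 + -17 = -6 (matches)
12. acc = -6 + 5 = -1 (exactly as logged)
13. acc = -1 + 8 = 7 (consistent with the trace)
Every step is consistent.

no error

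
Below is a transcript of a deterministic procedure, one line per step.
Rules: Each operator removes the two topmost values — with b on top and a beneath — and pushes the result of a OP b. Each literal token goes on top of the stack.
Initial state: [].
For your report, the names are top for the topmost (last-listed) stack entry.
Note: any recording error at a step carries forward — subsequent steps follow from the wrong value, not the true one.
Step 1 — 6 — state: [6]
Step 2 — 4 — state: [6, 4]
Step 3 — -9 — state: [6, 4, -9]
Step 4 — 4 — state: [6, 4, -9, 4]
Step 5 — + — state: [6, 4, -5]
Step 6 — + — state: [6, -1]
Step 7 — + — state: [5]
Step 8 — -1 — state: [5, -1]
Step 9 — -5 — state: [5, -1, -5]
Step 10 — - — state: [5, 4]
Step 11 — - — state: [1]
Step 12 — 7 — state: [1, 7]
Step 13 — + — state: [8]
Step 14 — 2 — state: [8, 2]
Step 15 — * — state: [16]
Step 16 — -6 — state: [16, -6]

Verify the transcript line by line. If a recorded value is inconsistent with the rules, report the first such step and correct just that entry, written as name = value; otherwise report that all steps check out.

Recomputing the run from the initial state:
step 1: [6]
step 2: [6, 4]
step 3: [6, 4, -9]
step 4: [6, 4, -9, 4]
step 5: [6, 4, -5]
step 6: [6, -1]
step 7: [5]
step 8: [5, -1]
step 9: [5, -1, -5]
step 10: [5, 4]
step 11: [1]
step 12: [1, 7]
step 13: [8]
step 14: [8, 2]
step 15: [16]
step 16: [16, -6]
This matches the transcript at every step.

no error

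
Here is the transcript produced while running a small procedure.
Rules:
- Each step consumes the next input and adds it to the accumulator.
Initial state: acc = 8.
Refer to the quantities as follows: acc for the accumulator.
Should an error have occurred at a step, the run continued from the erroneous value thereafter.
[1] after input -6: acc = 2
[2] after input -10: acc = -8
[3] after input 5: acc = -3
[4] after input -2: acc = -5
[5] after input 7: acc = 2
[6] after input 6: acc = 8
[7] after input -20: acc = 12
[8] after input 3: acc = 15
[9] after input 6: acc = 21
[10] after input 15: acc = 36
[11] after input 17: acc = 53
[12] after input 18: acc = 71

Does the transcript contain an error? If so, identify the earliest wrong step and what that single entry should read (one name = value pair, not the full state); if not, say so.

step 7, acc = -12

1. acc = 8 + -6 = 2 (no discrepancy)
2. acc = 2 + -10 = -8 (checks out)
3. acc = -8 + 5 = -3 (no discrepancy)
4. acc = -3 + -2 = -5 (exactly as logged)
5. acc = -5 + 7 = 2 (confirmed correct)
6. acc = 2 + 6 = 8 (same as recorded)
7. acc = 8 + -20 = -12 (this is not what the transcript shows)
First incorrect step: 7; the correct value is acc = -12.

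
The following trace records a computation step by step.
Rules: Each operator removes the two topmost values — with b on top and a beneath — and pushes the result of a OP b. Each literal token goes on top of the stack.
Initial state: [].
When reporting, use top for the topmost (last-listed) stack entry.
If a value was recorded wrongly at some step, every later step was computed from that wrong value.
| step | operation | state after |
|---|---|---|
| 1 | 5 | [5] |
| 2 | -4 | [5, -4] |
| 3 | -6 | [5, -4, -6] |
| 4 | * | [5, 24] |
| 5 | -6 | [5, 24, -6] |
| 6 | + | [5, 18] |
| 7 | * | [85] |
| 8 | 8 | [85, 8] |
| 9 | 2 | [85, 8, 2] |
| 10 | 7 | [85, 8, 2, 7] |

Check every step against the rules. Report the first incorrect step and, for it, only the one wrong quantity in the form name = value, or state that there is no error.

Recomputing the run from the initial state:
step 1: [5]
step 2: [5, -4]
step 3: [5, -4, -6]
step 4: [5, 24]
step 5: [5, 24, -6]
step 6: [5, 18]
step 7: [90]
step 8: [90, 8]
step 9: [90, 8, 2]
step 10: [90, 8, 2, 7]
The first disagreement with the trace is at step 7, where the value should be top = 90.

step 7, top = 90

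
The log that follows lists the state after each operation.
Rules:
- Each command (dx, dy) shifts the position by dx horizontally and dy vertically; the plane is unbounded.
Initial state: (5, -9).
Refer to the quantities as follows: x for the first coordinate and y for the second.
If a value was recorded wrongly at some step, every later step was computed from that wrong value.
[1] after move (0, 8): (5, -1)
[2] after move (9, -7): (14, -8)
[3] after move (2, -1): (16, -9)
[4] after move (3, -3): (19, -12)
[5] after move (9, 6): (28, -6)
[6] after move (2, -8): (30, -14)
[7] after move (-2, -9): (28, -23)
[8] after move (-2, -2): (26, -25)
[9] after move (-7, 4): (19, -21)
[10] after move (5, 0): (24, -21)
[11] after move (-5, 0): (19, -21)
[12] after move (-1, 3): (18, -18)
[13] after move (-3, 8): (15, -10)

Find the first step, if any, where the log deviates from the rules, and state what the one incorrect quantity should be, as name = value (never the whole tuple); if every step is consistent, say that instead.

Recomputing the run from the initial state:
step 1: x = 5, y = -1
step 2: x = 14, y = -8
step 3: x = 16, y = -9
step 4: x = 19, y = -12
step 5: x = 28, y = -6
step 6: x = 30, y = -14
step 7: x = 28, y = -23
step 8: x = 26, y = -25
step 9: x = 19, y = -21
step 10: x = 24, y = -21
step 11: x = 19, y = -21
step 12: x = 18, y = -18
step 13: x = 15, y = -10
This matches the log at every step.

no error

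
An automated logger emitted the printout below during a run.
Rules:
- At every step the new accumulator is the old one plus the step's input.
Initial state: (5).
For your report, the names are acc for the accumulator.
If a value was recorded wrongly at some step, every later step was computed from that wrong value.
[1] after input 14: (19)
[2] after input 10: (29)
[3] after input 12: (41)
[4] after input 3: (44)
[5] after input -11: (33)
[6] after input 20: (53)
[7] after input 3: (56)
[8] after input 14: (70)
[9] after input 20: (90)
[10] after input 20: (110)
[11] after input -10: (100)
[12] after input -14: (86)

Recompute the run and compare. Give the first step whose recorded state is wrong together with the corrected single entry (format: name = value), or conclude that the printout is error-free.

step 1: acc = 5 + 14 = 19 -> exactly as logged
step 2: acc = 19 + 10 = 29 -> consistent with the printout
step 3: acc = 29 + 12 = 41 -> matches
step 4: acc = 41 + 3 = 44 -> consistent with the printout
step 5: acc = 44 + -11 = 33 -> in agreement
step 6: acc = 33 + 20 = 53 -> agrees with the printout
step 7: acc = 53 + 3 = 56 -> same as recorded
step 8: acc = 56 + 14 = 70 -> matches
step 9: acc = 70 + 20 = 90 -> consistent with the printout
step 10: acc = 90 + 20 = 110 -> no discrepancy
step 11: acc = 110 + -10 = 100 -> matches
step 12: acc = 100 + -14 = 86 -> confirmed correct
The whole run recomputes cleanly — no discrepancies.

no error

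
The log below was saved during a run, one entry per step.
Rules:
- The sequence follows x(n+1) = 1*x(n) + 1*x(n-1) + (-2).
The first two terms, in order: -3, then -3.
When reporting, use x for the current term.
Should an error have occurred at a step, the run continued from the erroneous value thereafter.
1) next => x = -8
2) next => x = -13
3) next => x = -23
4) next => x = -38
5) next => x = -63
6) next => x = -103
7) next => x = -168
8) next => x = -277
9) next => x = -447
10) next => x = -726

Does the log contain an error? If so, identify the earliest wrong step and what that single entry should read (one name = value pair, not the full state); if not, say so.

1. x = 1*(-3) + (1)*(-3) + (-2) = -8 (in agreement)
2. x = 1*(-8) + (1)*(-3) + (-2) = -13 (confirmed correct)
3. x = 1*(-13) + (1)*(-8) + (-2) = -23 (no discrepancy)
4. x = 1*(-23) + (1)*(-13) + (-2) = -38 (checks out)
5. x = 1*(-38) + (1)*(-23) + (-2) = -63 (same as recorded)
6. x = 1*(-63) + (1)*(-38) + (-2) = -103 (matches)
7. x = 1*(-103) + (1)*(-63) + (-2) = -168 (consistent with the log)
8. x = 1*(-168) + (1)*(-103) + (-2) = -273 (the entry is off here)
So the first discrepancy is step 8, where the right value is x = -273.

step 8, x = -273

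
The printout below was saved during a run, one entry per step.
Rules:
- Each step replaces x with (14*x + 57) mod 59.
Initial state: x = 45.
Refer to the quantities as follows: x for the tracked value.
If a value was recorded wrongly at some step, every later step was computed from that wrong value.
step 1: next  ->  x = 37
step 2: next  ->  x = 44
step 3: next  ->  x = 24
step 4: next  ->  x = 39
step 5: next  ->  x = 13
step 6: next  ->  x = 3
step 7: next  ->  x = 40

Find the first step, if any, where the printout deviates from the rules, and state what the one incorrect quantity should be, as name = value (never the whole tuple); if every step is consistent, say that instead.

step 1, x = 38

1. x = (14*45 + 57) mod 59 = 38 (a discrepancy with the printout)
The audit stops at step 1: the recorded entry is wrong and should be x = 38.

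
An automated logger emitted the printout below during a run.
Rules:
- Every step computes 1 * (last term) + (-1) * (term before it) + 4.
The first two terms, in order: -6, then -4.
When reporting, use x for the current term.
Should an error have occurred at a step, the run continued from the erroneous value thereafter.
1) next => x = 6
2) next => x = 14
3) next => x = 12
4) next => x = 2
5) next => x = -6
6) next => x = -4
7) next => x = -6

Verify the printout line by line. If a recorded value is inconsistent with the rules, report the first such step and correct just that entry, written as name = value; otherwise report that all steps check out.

step 7, x = 6

Recomputing the run from the initial state:
step 1: x = 6
step 2: x = 14
step 3: x = 12
step 4: x = 2
step 5: x = -6
step 6: x = -4
step 7: x = 6
The first disagreement with the printout is at step 7, where the value should be x = 6.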